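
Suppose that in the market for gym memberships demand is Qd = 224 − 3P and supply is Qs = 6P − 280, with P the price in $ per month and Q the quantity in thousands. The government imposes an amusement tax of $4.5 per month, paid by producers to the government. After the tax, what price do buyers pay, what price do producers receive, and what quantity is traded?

Buyers pay $59; producers receive $54.5; quantity = 47.

Without the tax, 224 − 3P = 6P − 280 gives 9P = 504, so P* = $56 and Q* = 56.
With the tax collected from producers, supply shifts: Qs = 6(P − 4.5) − 280.
New equilibrium: buyers pay $59, producers receive $54.5, Q = 47. (Wedge: Pb − Ps = 4.5.)
The less price-elastic side of the market bears the larger share of a per-unit tax.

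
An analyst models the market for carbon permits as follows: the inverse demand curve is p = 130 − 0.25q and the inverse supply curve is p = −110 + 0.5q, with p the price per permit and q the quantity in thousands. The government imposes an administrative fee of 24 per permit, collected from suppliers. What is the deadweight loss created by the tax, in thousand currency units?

Rewrite in direct form: qd = 520 − 4p and qs = 2p + 220.
Without the tax, 520 − 4p = 2p + 220 gives 6p = 300, so p* = 50 and q* = 320.
With the tax collected from suppliers, supply shifts: qs = 2(p − 24) + 220.
Solving gives q = 288 with consumers paying 58 and suppliers receiving 34 (the 24 wedge).
Quantity falls by |ΔQ| = |320 − 288| = 32.
DWL = ½ · t · |ΔQ| = ½ · 24 · 32 = 384.

Deadweight loss = 384 thousand.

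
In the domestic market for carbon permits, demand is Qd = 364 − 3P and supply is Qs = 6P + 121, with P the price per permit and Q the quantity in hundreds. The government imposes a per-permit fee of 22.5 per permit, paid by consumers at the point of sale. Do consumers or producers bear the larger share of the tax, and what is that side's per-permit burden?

Consumers bear the larger share: 15 per permit.

Before the tax: set 364 − 3P = 6P + 121 → P* = 27, Q* = 283.
With the tax collected from consumers, demand (in seller-price terms) shifts: Qd = 364 − 3(P + 22.5).
Solving gives Q = 238 with consumers paying 42 and producers receiving 19.5 (the 22.5 wedge).
Per-permit burden: consumers 15, producers 7.5.
Consumers take the larger share because demand is less price-elastic here (demand slope 3 vs supply slope 6).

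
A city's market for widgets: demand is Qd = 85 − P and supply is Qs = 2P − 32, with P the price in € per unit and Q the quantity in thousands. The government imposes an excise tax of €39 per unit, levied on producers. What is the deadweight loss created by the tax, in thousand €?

Before the tax: set 85 − P = 2P − 32 → P* = €39, Q* = 46.
With the tax collected from producers, supply shifts: Qs = 2(P − 39) − 32.
Solving gives Q = 20 with buyers paying €65 and producers receiving €26 (the €39 wedge).
Quantity falls by |ΔQ| = |46 − 20| = 26.
DWL = ½ · t · |ΔQ| = ½ · 39 · 26 = €507.

Deadweight loss = €507 thousand.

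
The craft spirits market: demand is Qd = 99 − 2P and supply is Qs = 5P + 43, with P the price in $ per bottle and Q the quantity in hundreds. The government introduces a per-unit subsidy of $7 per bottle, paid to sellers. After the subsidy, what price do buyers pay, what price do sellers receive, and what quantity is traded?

Before the subsidy: set 99 − 2P = 5P + 43 → P* = $8, Q* = 83.
With a per-unit subsidy paid to sellers, each receives P + 7 per unit sold, so supply becomes Qs = 5(P + 7) + 43.
New equilibrium: buyers pay $3, sellers receive $10, Q = 93. (Wedge: Pb − Ps = −7.)

Buyers pay $3; sellers receive $10; quantity = 93.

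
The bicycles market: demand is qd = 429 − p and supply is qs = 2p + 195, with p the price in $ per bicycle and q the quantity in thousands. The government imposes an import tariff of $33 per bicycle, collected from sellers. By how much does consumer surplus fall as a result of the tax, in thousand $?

Before the tax: set 429 − p = 2p + 195 → p* = $78, q* = 351.
With the tax collected from sellers, supply shifts: qs = 2(p − 33) + 195.
New equilibrium: buyers pay $100, sellers receive $67, q = 329. (Wedge: pb − ps = 33.)
ΔCS is the trapezoid between Q = 329 and Q = 351 of height $22: ½ · (351 + 329) · 22 = $7480.

Consumer surplus falls by $7480 thousand.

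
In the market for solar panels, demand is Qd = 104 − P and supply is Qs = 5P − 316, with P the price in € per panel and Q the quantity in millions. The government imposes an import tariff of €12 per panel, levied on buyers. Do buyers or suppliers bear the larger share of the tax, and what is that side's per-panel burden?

Buyers bear the larger share: €10 per panel.

Without the tax, 104 − P = 5P − 316 gives 6P = 420, so P* = €70 and Q* = 34.
With the tax collected from buyers, demand (in seller-price terms) shifts: Qd = 104 − (P + 12).
New equilibrium: buyers pay €80, suppliers receive €68, Q = 24. (Wedge: Pb − Ps = 12.)
Per-panel burden: buyers €10, suppliers €2.
Buyers take the larger share because demand is less price-elastic here (demand slope 1 vs supply slope 5).
The less price-elastic side of the market bears the larger share of a per-unit tax.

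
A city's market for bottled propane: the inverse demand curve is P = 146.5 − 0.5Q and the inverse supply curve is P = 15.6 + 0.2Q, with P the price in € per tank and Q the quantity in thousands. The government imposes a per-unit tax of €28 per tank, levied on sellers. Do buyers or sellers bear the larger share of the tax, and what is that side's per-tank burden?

Buyers bear the larger share: €20 per tank.

Inverting to Q(P) form: Qd = 293 − 2P; Qs = 5P − 78.
Before the tax: set 293 − 2P = 5P − 78 → P* = €53, Q* = 187.
With the tax collected from sellers, supply shifts: Qs = 5(P − 28) − 78.
New equilibrium: buyers pay €73, sellers receive €45, Q = 147. (Wedge: Pb − Ps = 28.)
Per-tank burden: buyers €20, sellers €8.
Buyers take the larger share because demand is less price-elastic here (demand slope 2 vs supply slope 5).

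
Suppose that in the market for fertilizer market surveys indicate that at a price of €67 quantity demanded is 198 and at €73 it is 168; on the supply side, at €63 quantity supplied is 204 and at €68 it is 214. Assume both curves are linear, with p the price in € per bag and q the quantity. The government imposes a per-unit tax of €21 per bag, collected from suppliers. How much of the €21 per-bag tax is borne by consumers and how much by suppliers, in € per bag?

Consumers bear €6 per bag; suppliers bear €15 per bag.

Demand slope: (168 − 198)/(73 − 67) = -5, so qd = 533 − 5p.
Supply slope: (214 − 204)/(68 − 63) = 2, so qs = 2p + 78.
Without the tax, 533 − 5p = 2p + 78 gives 7p = 455, so p* = €65 and q* = 208.
With the tax collected from suppliers, supply shifts: qs = 2(p − 21) + 78.
New equilibrium: consumers pay €71, suppliers receive €50, q = 178. (Wedge: pb − ps = 21.)
Burden on consumers: €6; on suppliers: €15. (They sum to €21.)
The less price-elastic side of the market bears the larger share of a per-unit tax.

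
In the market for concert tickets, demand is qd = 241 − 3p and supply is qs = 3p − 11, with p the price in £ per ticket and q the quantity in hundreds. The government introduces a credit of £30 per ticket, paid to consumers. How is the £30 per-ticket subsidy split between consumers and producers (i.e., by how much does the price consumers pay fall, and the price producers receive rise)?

Without the subsidy, 241 − 3p = 3p − 11 gives 6p = 252, so p* = £42 and q* = 115.
With a per-unit subsidy paid to consumers, each effectively pays p − 30, so demand becomes qd = 241 − 3(p − 30).
New equilibrium: consumers pay £27, producers receive £57, q = 160. (Wedge: pb − ps = −30.)
Gain to consumers: £15; to producers: £15. (They sum to £30.)

Consumers gain £15 per ticket; producers gain £15 per ticket.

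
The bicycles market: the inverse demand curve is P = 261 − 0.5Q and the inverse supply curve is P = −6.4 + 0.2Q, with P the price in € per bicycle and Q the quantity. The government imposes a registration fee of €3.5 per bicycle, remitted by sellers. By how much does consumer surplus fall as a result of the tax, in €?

Consumer surplus falls by €948.75.

Inverting to Q(P) form: Qd = 522 − 2P; Qs = 5P + 32.
Without the tax, 522 − 2P = 5P + 32 gives 7P = 490, so P* = €70 and Q* = 382.
With the tax collected from sellers, supply shifts: Qs = 5(P − 3.5) + 32.
New equilibrium: consumers pay €72.5, sellers receive €69, Q = 377. (Wedge: Pb − Ps = 3.5.)
ΔCS is the trapezoid between Q = 377 and Q = 382 of height €2.5: ½ · (382 + 377) · 2.5 = €948.75.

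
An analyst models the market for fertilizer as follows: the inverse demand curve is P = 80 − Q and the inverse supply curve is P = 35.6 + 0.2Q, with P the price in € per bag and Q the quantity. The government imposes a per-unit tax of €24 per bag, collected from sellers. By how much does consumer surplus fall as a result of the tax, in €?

Inverting to Q(P) form: Qd = 80 − P; Qs = 5P − 178.
Without the tax, 80 − P = 5P − 178 gives 6P = 258, so P* = €43 and Q* = 37.
With the tax collected from sellers, supply shifts: Qs = 5(P − 24) − 178.
New equilibrium: buyers pay €63, sellers receive €39, Q = 17. (Wedge: Pb − Ps = 24.)
ΔCS is the trapezoid between Q = 17 and Q = 37 of height €20: ½ · (37 + 17) · 20 = €540.

Consumer surplus falls by €540.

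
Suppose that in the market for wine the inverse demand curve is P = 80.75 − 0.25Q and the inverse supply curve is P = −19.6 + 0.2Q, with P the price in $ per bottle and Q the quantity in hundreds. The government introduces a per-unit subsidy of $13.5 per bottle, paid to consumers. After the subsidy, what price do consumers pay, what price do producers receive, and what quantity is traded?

Consumers pay $17.5; producers receive $31; quantity = 253.

Rewrite in direct form: Qd = 323 − 4P and Qs = 5P + 98.
Before the subsidy: set 323 − 4P = 5P + 98 → P* = $25, Q* = 223.
With a per-unit subsidy paid to consumers, each effectively pays P − 13.5, so demand becomes Qd = 323 − 4(P − 13.5).
Solving gives Q = 253 with consumers paying $17.5 and producers receiving $31 (the $13.5 wedge).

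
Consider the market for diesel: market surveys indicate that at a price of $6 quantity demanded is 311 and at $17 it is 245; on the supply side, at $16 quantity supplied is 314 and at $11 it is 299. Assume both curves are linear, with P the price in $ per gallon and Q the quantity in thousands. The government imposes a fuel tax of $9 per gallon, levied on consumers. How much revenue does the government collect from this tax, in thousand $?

Tax revenue = $2475 thousand.

Demand slope: (245 − 311)/(17 − 6) = -6, so Qd = 347 − 6P.
Supply slope: (299 − 314)/(11 − 16) = 3, so Qs = 3P + 266.
Without the tax, 347 − 6P = 3P + 266 gives 9P = 81, so P* = $9 and Q* = 293.
With the tax collected from consumers, demand (in seller-price terms) shifts: Qd = 347 − 6(P + 9).
Solving gives Q = 275 with consumers paying $12 and producers receiving $3 (the $9 wedge).
Revenue = t · Q = 9 · 275 = $2475.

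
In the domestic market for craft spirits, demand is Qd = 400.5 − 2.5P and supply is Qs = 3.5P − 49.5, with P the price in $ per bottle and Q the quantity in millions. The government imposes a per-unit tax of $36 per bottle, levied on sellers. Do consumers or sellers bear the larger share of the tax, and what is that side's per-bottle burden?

Consumers bear the larger share: $21 per bottle.

Before the tax: set 400.5 − 2.5P = 3.5P − 49.5 → P* = $75, Q* = 213.
With the tax collected from sellers, supply shifts: Qs = 3.5(P − 36) − 49.5.
New equilibrium: consumers pay $96, sellers receive $60, Q = 160.5. (Wedge: Pb − Ps = 36.)
Per-bottle burden: consumers $21, sellers $15.
Consumers take the larger share because demand is less price-elastic here (demand slope 2.5 vs supply slope 3.5).
The less price-elastic side of the market bears the larger share of a per-unit tax.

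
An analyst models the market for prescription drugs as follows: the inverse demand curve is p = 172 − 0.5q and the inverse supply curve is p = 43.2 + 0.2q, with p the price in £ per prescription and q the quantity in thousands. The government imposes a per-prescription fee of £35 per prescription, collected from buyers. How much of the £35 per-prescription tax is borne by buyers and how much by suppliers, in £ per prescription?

Inverting to q(p) form: qd = 344 − 2p; qs = 5p − 216.
Without the tax, 344 − 2p = 5p − 216 gives 7p = 560, so p* = £80 and q* = 184.
With the tax collected from buyers, demand (in seller-price terms) shifts: qd = 344 − 2(p + 35).
Solving gives q = 134 with buyers paying £105 and suppliers receiving £70 (the £35 wedge).
Burden on buyers: £25; on suppliers: £10. (They sum to £35.)

Buyers bear £25 per prescription; suppliers bear £10 per prescription.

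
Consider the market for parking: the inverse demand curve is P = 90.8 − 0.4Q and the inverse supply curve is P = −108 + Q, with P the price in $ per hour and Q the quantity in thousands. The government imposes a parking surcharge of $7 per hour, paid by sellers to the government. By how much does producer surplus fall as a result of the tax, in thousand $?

Producer surplus falls by $697.5 thousand.

Rewrite in direct form: Qd = 227 − 2.5P and Qs = P + 108.
Without the tax, 227 − 2.5P = P + 108 gives 3.5P = 119, so P* = $34 and Q* = 142.
With the tax collected from sellers, supply shifts: Qs = (P − 7) + 108.
New equilibrium: consumers pay $36, sellers receive $29, Q = 137. (Wedge: Pb − Ps = 7.)
ΔPS is the trapezoid between Q = 137 and Q = 142 of height $5: ½ · (142 + 137) · 5 = $697.5.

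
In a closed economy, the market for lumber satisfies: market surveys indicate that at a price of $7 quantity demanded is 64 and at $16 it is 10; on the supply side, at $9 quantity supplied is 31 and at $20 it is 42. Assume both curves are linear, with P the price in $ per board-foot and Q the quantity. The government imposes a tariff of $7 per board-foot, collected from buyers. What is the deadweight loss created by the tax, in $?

Demand slope: (10 − 64)/(16 − 7) = -6, so Qd = 106 − 6P.
Supply slope: (42 − 31)/(20 − 9) = 1, so Qs = P + 22.
Before the tax: set 106 − 6P = P + 22 → P* = $12, Q* = 34.
With the tax collected from buyers, demand (in seller-price terms) shifts: Qd = 106 − 6(P + 7).
Solving gives Q = 28 with buyers paying $13 and sellers receiving $6 (the $7 wedge).
Quantity falls by |ΔQ| = |34 − 28| = 6.
DWL = ½ · t · |ΔQ| = ½ · 7 · 6 = $21.

Deadweight loss = $21.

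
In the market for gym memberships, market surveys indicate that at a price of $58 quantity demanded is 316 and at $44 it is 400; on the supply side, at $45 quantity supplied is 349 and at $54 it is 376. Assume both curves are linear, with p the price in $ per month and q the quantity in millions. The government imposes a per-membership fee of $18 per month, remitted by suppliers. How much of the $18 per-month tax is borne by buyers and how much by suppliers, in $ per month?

Buyers bear $6 per month; suppliers bear $12 per month.

Demand slope: (400 − 316)/(44 − 58) = -6, so qd = 664 − 6p.
Supply slope: (376 − 349)/(54 − 45) = 3, so qs = 3p + 214.
Before the tax: set 664 − 6p = 3p + 214 → p* = $50, q* = 364.
With the tax collected from suppliers, supply shifts: qs = 3(p − 18) + 214.
Solving gives q = 328 with buyers paying $56 and suppliers receiving $38 (the $18 wedge).
Burden on buyers: $6; on suppliers: $12. (They sum to $18.)
The less price-elastic side of the market bears the larger share of a per-unit tax.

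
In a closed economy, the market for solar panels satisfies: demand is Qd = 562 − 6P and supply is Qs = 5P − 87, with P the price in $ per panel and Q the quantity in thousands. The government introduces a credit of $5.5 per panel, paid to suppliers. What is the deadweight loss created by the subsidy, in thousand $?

Before the subsidy: set 562 − 6P = 5P − 87 → P* = $59, Q* = 208.
With a per-unit subsidy paid to suppliers, each receives P + 5.5 per unit sold, so supply becomes Qs = 5(P + 5.5) − 87.
Solving gives Q = 223 with buyers paying $56.5 and suppliers receiving $62 (the $5.5 wedge).
Quantity rises by |ΔQ| = |208 − 223| = 15.
DWL = ½ · t · |ΔQ| = ½ · 5.5 · 15 = $41.25.

Deadweight loss = $41.25 thousand.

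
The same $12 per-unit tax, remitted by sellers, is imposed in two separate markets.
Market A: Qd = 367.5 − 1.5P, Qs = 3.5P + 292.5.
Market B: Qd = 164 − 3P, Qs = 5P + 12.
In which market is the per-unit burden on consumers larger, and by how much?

Market A: pre-tax P* = $15, Q* = 345; post-tax Q = 332.4; per-unit burden on consumers = $8.4.
Market B: pre-tax P* = $19, Q* = 107; post-tax Q = 84.5; per-unit burden on consumers = $7.5.
Difference: $8.4 vs $7.5 → market A is larger by $0.9.

Market A, by $0.9.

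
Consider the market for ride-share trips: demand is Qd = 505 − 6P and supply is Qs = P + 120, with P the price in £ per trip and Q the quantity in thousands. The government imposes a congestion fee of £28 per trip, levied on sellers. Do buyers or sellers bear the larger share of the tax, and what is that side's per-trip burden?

Sellers bear the larger share: £24 per trip.

Without the tax, 505 − 6P = P + 120 gives 7P = 385, so P* = £55 and Q* = 175.
With the tax collected from sellers, supply shifts: Qs = (P − 28) + 120.
New equilibrium: buyers pay £59, sellers receive £31, Q = 151. (Wedge: Pb − Ps = 28.)
Per-trip burden: buyers £4, sellers £24.
Sellers take the larger share because supply is less price-elastic here (demand slope 6 vs supply slope 1).
The less price-elastic side of the market bears the larger share of a per-unit tax.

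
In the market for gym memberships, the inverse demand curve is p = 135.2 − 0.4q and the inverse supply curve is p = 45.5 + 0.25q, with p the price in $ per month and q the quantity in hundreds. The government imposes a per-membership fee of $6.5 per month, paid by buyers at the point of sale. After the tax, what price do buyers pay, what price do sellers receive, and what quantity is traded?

Buyers pay $84; sellers receive $77.5; quantity = 128.

Inverting to q(p) form: qd = 338 − 2.5p; qs = 4p − 182.
Without the tax, 338 − 2.5p = 4p − 182 gives 6.5p = 520, so p* = $80 and q* = 138.
With the tax collected from buyers, demand (in seller-price terms) shifts: qd = 338 − 2.5(p + 6.5).
Solving gives q = 128 with buyers paying $84 and sellers receiving $77.5 (the $6.5 wedge).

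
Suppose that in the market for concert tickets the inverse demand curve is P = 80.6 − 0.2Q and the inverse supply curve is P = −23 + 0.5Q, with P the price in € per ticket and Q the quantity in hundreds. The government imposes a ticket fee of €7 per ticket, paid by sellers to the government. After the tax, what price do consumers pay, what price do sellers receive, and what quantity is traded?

Consumers pay €53; sellers receive €46; quantity = 138.

Rewrite in direct form: Qd = 403 − 5P and Qs = 2P + 46.
Before the tax: set 403 − 5P = 2P + 46 → P* = €51, Q* = 148.
With the tax collected from sellers, supply shifts: Qs = 2(P − 7) + 46.
New equilibrium: consumers pay €53, sellers receive €46, Q = 138. (Wedge: Pb − Ps = 7.)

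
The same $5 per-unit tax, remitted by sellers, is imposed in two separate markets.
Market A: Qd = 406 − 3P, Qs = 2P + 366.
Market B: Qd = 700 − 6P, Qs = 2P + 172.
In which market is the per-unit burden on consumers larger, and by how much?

Market A, by $0.75.

Market A: pre-tax P* = $8, Q* = 382; post-tax Q = 376; per-unit burden on consumers = $2.
Market B: pre-tax P* = $66, Q* = 304; post-tax Q = 296.5; per-unit burden on consumers = $1.25.
Difference: $2 vs $1.25 → market A is larger by $0.75.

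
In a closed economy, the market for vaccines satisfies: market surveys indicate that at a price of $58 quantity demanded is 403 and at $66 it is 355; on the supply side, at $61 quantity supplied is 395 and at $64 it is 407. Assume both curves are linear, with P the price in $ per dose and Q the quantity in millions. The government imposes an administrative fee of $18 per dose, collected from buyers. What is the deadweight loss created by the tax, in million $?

Demand slope: (355 − 403)/(66 − 58) = -6, so Qd = 751 − 6P.
Supply slope: (407 − 395)/(64 − 61) = 4, so Qs = 4P + 151.
Before the tax: set 751 − 6P = 4P + 151 → P* = $60, Q* = 391.
With the tax collected from buyers, demand (in seller-price terms) shifts: Qd = 751 − 6(P + 18).
Solving gives Q = 347.8 with buyers paying $67.2 and sellers receiving $49.2 (the $18 wedge).
Quantity falls by |ΔQ| = |391 − 347.8| = 43.2.
DWL = ½ · t · |ΔQ| = ½ · 18 · 43.2 = $388.8.

Deadweight loss = $388.8 million.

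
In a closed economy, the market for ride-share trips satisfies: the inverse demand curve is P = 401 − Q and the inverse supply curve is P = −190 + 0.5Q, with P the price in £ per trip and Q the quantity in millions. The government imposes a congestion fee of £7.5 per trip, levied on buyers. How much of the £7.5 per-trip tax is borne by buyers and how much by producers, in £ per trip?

Rewrite in direct form: Qd = 401 − P and Qs = 2P + 380.
Before the tax: set 401 − P = 2P + 380 → P* = £7, Q* = 394.
With the tax collected from buyers, demand (in seller-price terms) shifts: Qd = 401 − (P + 7.5).
Solving gives Q = 389 with buyers paying £12 and producers receiving £4.5 (the £7.5 wedge).
Burden on buyers: £5; on producers: £2.5. (They sum to £7.5.)

Buyers bear £5 per trip; producers bear £2.5 per trip.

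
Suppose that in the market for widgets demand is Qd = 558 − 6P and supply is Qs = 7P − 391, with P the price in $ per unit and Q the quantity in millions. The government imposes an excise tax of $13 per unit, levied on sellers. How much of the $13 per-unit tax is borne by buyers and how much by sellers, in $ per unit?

Buyers bear $7 per unit; sellers bear $6 per unit.

Before the tax: set 558 − 6P = 7P − 391 → P* = $73, Q* = 120.
With the tax collected from sellers, supply shifts: Qs = 7(P − 13) − 391.
New equilibrium: buyers pay $80, sellers receive $67, Q = 78. (Wedge: Pb − Ps = 13.)
Burden on buyers: $7; on sellers: $6. (They sum to $13.)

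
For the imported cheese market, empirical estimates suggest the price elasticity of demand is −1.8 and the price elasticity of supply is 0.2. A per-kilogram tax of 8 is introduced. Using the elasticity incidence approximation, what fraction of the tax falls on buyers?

Buyers' share ≈ 0.1.

Incidence ratio: buyers' share ≈ εs / (εs + |εd|) = 0.2 / (0.2 + 1.8) = 0.1.
Supply is the less elastic side, so buyers bear the smaller share.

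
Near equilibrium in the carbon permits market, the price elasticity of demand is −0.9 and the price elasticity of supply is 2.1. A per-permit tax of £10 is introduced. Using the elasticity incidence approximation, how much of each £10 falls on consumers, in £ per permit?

Consumers bear ≈ £7 per permit.

Incidence ratio: consumers' share ≈ εs / (εs + |εd|) = 2.1 / (2.1 + 0.9) = 0.7.
So consumers bear ≈ 0.7 × £10 = £7; sellers bear £3.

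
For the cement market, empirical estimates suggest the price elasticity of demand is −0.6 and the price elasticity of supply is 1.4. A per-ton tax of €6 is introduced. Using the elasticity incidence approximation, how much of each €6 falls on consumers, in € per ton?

Consumers bear ≈ €4.2 per ton.

Incidence ratio: consumers' share ≈ εs / (εs + |εd|) = 1.4 / (1.4 + 0.6) = 0.7.
So consumers bear ≈ 0.7 × €6 = €4.2; producers bear €1.8.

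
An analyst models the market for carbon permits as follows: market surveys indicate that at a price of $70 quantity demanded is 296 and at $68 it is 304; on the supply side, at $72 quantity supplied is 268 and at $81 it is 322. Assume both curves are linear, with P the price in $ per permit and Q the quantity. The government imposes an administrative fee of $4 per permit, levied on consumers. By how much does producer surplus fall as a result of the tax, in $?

Producer surplus falls by $440.32.

Demand slope: (304 − 296)/(68 − 70) = -4, so Qd = 576 − 4P.
Supply slope: (322 − 268)/(81 − 72) = 6, so Qs = 6P − 164.
Without the tax, 576 − 4P = 6P − 164 gives 10P = 740, so P* = $74 and Q* = 280.
With the tax collected from consumers, demand (in seller-price terms) shifts: Qd = 576 − 4(P + 4).
Solving gives Q = 270.4 with consumers paying $76.4 and producers receiving $72.4 (the $4 wedge).
ΔPS is the trapezoid between Q = 270.4 and Q = 280 of height $1.6: ½ · (280 + 270.4) · 1.6 = $440.32.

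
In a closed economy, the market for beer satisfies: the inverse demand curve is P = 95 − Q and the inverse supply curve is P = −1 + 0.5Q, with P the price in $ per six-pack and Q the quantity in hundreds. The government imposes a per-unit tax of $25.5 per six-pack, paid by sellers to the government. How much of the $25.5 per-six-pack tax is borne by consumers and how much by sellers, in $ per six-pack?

Consumers bear $17 per six-pack; sellers bear $8.5 per six-pack.

Rewrite in direct form: Qd = 95 − P and Qs = 2P + 2.
Before the tax: set 95 − P = 2P + 2 → P* = $31, Q* = 64.
With the tax collected from sellers, supply shifts: Qs = 2(P − 25.5) + 2.
Solving gives Q = 47 with consumers paying $48 and sellers receiving $22.5 (the $25.5 wedge).
Burden on consumers: $17; on sellers: $8.5. (They sum to $25.5.)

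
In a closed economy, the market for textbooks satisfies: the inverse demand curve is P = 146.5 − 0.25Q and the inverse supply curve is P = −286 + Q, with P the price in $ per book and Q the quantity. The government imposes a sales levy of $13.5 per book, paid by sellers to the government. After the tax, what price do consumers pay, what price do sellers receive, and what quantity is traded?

Consumers pay $62.7; sellers receive $49.2; quantity = 335.2.

Rewrite in direct form: Qd = 586 − 4P and Qs = P + 286.
Before the tax: set 586 − 4P = P + 286 → P* = $60, Q* = 346.
With the tax collected from sellers, supply shifts: Qs = (P − 13.5) + 286.
New equilibrium: consumers pay $62.7, sellers receive $49.2, Q = 335.2. (Wedge: Pb − Ps = 13.5.)
The less price-elastic side of the market bears the larger share of a per-unit tax.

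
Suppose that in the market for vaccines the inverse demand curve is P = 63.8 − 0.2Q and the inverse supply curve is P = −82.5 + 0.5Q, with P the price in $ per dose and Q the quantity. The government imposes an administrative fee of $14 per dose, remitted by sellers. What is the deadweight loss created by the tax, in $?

Rewrite in direct form: Qd = 319 − 5P and Qs = 2P + 165.
Without the tax, 319 − 5P = 2P + 165 gives 7P = 154, so P* = $22 and Q* = 209.
With the tax collected from sellers, supply shifts: Qs = 2(P − 14) + 165.
New equilibrium: consumers pay $26, sellers receive $12, Q = 189. (Wedge: Pb − Ps = 14.)
Quantity falls by |ΔQ| = |209 − 189| = 20.
DWL = ½ · t · |ΔQ| = ½ · 14 · 20 = $140.

Deadweight loss = $140.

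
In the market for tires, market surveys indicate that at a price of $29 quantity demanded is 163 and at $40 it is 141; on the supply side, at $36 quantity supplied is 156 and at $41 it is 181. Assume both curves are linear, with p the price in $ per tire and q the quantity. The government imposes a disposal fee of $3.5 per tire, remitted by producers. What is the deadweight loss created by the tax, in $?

Demand slope: (141 − 163)/(40 − 29) = -2, so qd = 221 − 2p.
Supply slope: (181 − 156)/(41 − 36) = 5, so qs = 5p − 24.
Before the tax: set 221 − 2p = 5p − 24 → p* = $35, q* = 151.
With the tax collected from producers, supply shifts: qs = 5(p − 3.5) − 24.
New equilibrium: buyers pay $37.5, producers receive $34, q = 146. (Wedge: pb − ps = 3.5.)
Quantity falls by |ΔQ| = |151 − 146| = 5.
DWL = ½ · t · |ΔQ| = ½ · 3.5 · 5 = $8.75.

Deadweight loss = $8.75.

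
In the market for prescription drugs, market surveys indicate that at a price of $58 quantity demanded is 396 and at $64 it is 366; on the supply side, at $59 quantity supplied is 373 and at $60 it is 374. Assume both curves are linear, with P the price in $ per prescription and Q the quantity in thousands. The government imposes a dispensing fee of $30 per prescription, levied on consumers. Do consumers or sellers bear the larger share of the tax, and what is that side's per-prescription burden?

Demand slope: (366 − 396)/(64 − 58) = -5, so Qd = 686 − 5P.
Supply slope: (374 − 373)/(60 − 59) = 1, so Qs = P + 314.
Before the tax: set 686 − 5P = P + 314 → P* = $62, Q* = 376.
With the tax collected from consumers, demand (in seller-price terms) shifts: Qd = 686 − 5(P + 30).
New equilibrium: consumers pay $67, sellers receive $37, Q = 351. (Wedge: Pb − Ps = 30.)
Per-prescription burden: consumers $5, sellers $25.
Sellers take the larger share because supply is less price-elastic here (demand slope 5 vs supply slope 1).
The less price-elastic side of the market bears the larger share of a per-unit tax.

Sellers bear the larger share: $25 per prescription.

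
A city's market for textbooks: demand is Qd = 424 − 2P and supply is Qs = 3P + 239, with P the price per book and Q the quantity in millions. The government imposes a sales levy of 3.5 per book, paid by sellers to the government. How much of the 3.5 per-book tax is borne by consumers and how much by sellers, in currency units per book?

Consumers bear 2.1 per book; sellers bear 1.4 per book.

Without the tax, 424 − 2P = 3P + 239 gives 5P = 185, so P* = 37 and Q* = 350.
With the tax collected from sellers, supply shifts: Qs = 3(P − 3.5) + 239.
Solving gives Q = 345.8 with consumers paying 39.1 and sellers receiving 35.6 (the 3.5 wedge).
Burden on consumers: 2.1; on sellers: 1.4. (They sum to 3.5.)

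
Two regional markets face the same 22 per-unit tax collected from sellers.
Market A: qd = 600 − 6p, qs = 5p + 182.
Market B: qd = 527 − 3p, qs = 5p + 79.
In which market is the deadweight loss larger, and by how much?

Market A: pre-tax p* = 38, q* = 372; post-tax q = 312; deadweight loss = 660.
Market B: pre-tax p* = 56, q* = 359; post-tax q = 317.75; deadweight loss = 453.75.
Difference: 660 vs 453.75 → market A is larger by 206.25.

Market A, by 206.25.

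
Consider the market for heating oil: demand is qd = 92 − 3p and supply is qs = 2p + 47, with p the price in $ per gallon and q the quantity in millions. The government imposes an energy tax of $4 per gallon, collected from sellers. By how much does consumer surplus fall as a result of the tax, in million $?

Before the tax: set 92 − 3p = 2p + 47 → p* = $9, q* = 65.
With the tax collected from sellers, supply shifts: qs = 2(p − 4) + 47.
Solving gives q = 60.2 with buyers paying $10.6 and sellers receiving $6.6 (the $4 wedge).
ΔCS is the trapezoid between Q = 60.2 and Q = 65 of height $1.6: ½ · (65 + 60.2) · 1.6 = $100.16.

Consumer surplus falls by $100.16 million.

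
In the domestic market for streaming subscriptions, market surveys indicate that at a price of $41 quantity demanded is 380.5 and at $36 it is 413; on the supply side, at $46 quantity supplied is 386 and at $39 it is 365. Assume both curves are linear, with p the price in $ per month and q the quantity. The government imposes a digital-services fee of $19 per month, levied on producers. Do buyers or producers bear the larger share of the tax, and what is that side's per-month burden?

Demand slope: (413 − 380.5)/(36 − 41) = -6.5, so qd = 647 − 6.5p.
Supply slope: (365 − 386)/(39 − 46) = 3, so qs = 3p + 248.
Without the tax, 647 − 6.5p = 3p + 248 gives 9.5p = 399, so p* = $42 and q* = 374.
With the tax collected from producers, supply shifts: qs = 3(p − 19) + 248.
New equilibrium: buyers pay $48, producers receive $29, q = 335. (Wedge: pb − ps = 19.)
Per-month burden: buyers $6, producers $13.
Producers take the larger share because supply is less price-elastic here (demand slope 6.5 vs supply slope 3).
The less price-elastic side of the market bears the larger share of a per-unit tax.

Producers bear the larger share: $13 per month.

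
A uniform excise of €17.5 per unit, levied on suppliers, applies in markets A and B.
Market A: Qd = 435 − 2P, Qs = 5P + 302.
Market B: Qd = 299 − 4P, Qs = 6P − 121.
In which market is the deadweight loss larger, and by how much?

Market B, by €148.75.

Market A: pre-tax P* = €19, Q* = 397; post-tax Q = 372; deadweight loss = €218.75.
Market B: pre-tax P* = €42, Q* = 131; post-tax Q = 89; deadweight loss = €367.5.
Difference: €218.75 vs €367.5 → market B is larger by €148.75.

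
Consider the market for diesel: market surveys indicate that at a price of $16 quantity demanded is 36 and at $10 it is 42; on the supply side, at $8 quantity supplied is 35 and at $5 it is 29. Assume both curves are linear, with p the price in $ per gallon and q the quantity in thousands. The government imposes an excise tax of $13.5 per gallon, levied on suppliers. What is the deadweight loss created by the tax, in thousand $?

Deadweight loss = $60.75 thousand.

Demand slope: (42 − 36)/(10 − 16) = -1, so qd = 52 − p.
Supply slope: (29 − 35)/(5 − 8) = 2, so qs = 2p + 19.
Before the tax: set 52 − p = 2p + 19 → p* = $11, q* = 41.
With the tax collected from suppliers, supply shifts: qs = 2(p − 13.5) + 19.
New equilibrium: consumers pay $20, suppliers receive $6.5, q = 32. (Wedge: pb − ps = 13.5.)
Quantity falls by |ΔQ| = |41 − 32| = 9.
DWL = ½ · t · |ΔQ| = ½ · 13.5 · 9 = $60.75.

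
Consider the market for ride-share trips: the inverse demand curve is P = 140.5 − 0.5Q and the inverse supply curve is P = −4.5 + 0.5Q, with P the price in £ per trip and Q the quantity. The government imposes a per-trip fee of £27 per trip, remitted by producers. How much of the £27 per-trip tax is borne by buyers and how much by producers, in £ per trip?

Buyers bear £13.5 per trip; producers bear £13.5 per trip.

Rewrite in direct form: Qd = 281 − 2P and Qs = 2P + 9.
Before the tax: set 281 − 2P = 2P + 9 → P* = £68, Q* = 145.
With the tax collected from producers, supply shifts: Qs = 2(P − 27) + 9.
Solving gives Q = 118 with buyers paying £81.5 and producers receiving £54.5 (the £27 wedge).
Burden on buyers: £13.5; on producers: £13.5. (They sum to £27.)
The less price-elastic side of the market bears the larger share of a per-unit tax.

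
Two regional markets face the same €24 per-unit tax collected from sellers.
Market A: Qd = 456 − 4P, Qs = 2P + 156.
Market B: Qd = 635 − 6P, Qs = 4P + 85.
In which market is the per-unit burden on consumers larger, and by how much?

Market A: pre-tax P* = €50, Q* = 256; post-tax Q = 224; per-unit burden on consumers = €8.
Market B: pre-tax P* = €55, Q* = 305; post-tax Q = 247.4; per-unit burden on consumers = €9.6.
Difference: €8 vs €9.6 → market B is larger by €1.6.

Market B, by €1.6.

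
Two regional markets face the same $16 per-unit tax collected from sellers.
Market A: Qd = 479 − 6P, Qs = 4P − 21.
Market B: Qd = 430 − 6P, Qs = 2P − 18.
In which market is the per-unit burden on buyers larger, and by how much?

Market A: pre-tax P* = $50, Q* = 179; post-tax Q = 140.6; per-unit burden on buyers = $6.4.
Market B: pre-tax P* = $56, Q* = 94; post-tax Q = 70; per-unit burden on buyers = $4.
Difference: $6.4 vs $4 → market A is larger by $2.4.

Market A, by $2.4.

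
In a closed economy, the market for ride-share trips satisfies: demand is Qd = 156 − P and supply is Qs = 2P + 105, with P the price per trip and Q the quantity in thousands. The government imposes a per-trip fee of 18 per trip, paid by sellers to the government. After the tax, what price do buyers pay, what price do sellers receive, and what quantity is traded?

Without the tax, 156 − P = 2P + 105 gives 3P = 51, so P* = 17 and Q* = 139.
With the tax collected from sellers, supply shifts: Qs = 2(P − 18) + 105.
New equilibrium: buyers pay 29, sellers receive 11, Q = 127. (Wedge: Pb − Ps = 18.)
The less price-elastic side of the market bears the larger share of a per-unit tax.

Buyers pay 29; sellers receive 11; quantity = 127.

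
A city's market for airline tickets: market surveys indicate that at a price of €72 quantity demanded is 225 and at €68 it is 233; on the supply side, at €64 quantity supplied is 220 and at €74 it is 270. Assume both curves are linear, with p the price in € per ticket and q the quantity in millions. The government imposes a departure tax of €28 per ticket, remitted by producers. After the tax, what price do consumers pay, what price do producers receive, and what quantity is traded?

Consumers pay €87; producers receive €59; quantity = 195.

Demand slope: (233 − 225)/(68 − 72) = -2, so qd = 369 − 2p.
Supply slope: (270 − 220)/(74 − 64) = 5, so qs = 5p − 100.
Before the tax: set 369 − 2p = 5p − 100 → p* = €67, q* = 235.
With the tax collected from producers, supply shifts: qs = 5(p − 28) − 100.
New equilibrium: consumers pay €87, producers receive €59, q = 195. (Wedge: pb − ps = 28.)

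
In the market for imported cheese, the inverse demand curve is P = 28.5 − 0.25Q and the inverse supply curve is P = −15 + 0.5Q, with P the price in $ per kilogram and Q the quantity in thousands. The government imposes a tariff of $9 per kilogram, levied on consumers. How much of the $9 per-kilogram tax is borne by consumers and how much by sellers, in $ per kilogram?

Inverting to Q(P) form: Qd = 114 − 4P; Qs = 2P + 30.
Without the tax, 114 − 4P = 2P + 30 gives 6P = 84, so P* = $14 and Q* = 58.
With the tax collected from consumers, demand (in seller-price terms) shifts: Qd = 114 − 4(P + 9).
Solving gives Q = 46 with consumers paying $17 and sellers receiving $8 (the $9 wedge).
Burden on consumers: $3; on sellers: $6. (They sum to $9.)

Consumers bear $3 per kilogram; sellers bear $6 per kilogram.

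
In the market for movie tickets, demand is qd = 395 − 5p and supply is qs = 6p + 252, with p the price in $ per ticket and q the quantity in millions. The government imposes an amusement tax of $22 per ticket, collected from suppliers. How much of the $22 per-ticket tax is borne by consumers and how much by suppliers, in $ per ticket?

Before the tax: set 395 − 5p = 6p + 252 → p* = $13, q* = 330.
With the tax collected from suppliers, supply shifts: qs = 6(p − 22) + 252.
New equilibrium: consumers pay $25, suppliers receive $3, q = 270. (Wedge: pb − ps = 22.)
Burden on consumers: $12; on suppliers: $10. (They sum to $22.)

Consumers bear $12 per ticket; suppliers bear $10 per ticket.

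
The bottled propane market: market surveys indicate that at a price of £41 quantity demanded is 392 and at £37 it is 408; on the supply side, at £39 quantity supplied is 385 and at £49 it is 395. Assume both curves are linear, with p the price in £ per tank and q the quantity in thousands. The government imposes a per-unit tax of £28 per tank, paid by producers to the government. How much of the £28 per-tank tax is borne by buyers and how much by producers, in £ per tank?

Demand slope: (408 − 392)/(37 − 41) = -4, so qd = 556 − 4p.
Supply slope: (395 − 385)/(49 − 39) = 1, so qs = p + 346.
Without the tax, 556 − 4p = p + 346 gives 5p = 210, so p* = £42 and q* = 388.
With the tax collected from producers, supply shifts: qs = (p − 28) + 346.
New equilibrium: buyers pay £47.6, producers receive £19.6, q = 365.6. (Wedge: pb − ps = 28.)
Burden on buyers: £5.6; on producers: £22.4. (They sum to £28.)
The less price-elastic side of the market bears the larger share of a per-unit tax.

Buyers bear £5.6 per tank; producers bear £22.4 per tank.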